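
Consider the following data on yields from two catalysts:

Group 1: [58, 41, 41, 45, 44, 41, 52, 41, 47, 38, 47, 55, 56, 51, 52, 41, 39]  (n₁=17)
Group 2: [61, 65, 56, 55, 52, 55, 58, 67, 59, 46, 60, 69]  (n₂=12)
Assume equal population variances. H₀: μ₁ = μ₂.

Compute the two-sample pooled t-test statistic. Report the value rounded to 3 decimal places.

test statistic = -4.997

x̄₁=46.412, s₁=6.443, n₁=17
x̄₂=58.583, s₂=6.487, n₂=12
s_p² = [16·6.443² + 11·6.487²]/27 = 41.7420
SE = √(s_p²·(1/17+1/12)) = 2.4360
t = (46.412−58.583)/2.4360 = -4.9966
df = 27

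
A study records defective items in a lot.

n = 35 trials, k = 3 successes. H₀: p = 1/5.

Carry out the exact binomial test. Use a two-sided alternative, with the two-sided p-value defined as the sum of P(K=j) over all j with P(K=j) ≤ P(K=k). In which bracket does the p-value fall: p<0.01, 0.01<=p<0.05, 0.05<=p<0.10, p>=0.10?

Exact binomial: n=35, k=3, p₀=1/5=0.2000
P(X=j) = C(n,j)·p₀^j·(1−p₀)^(n−j); p = Σ P(X=j) over j with P(X=j) ≤ P(X=3)
p-value (two-sided) = 0.13523
→ bracket: p>=0.10

p-value bracket: p>=0.10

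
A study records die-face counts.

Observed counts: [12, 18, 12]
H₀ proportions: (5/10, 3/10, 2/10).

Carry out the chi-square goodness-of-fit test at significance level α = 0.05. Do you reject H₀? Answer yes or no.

n = 42; E_i = n·p_i = [21.00, 12.60, 8.40]
χ² = (12−21.00)²/21.00 + (18−12.60)²/12.60 + (12−8.40)²/8.40 = 7.7143
df = 2
p-value (upper-tail) = 0.02113
At α=0.05: p < α → reject H₀

reject H₀: yes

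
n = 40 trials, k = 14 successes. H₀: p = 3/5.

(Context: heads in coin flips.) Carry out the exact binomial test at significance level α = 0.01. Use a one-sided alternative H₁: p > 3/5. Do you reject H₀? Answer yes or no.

reject H₀: no

Exact binomial: n=40, k=14, p₀=3/5=0.6000
P(X≥14) from Σ C(n,i)·p₀^i·(1−p₀)^(n−i)
p-value (one-sided, H₁ greater) = 0.99960
At α=0.01: p ≥ α → fail to reject H₀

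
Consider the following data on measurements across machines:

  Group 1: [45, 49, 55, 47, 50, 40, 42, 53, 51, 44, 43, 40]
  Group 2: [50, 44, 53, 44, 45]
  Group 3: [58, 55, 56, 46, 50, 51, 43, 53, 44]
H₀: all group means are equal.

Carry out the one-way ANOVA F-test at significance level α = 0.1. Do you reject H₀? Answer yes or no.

reject H₀: no

Group means [46.58, 47.20, 50.67], grand mean 48.115
SSB = Σnᵢ(x̄ᵢ−x̄)² = 90.937; SSW = ΣΣ(x−x̄ᵢ)² = 577.717
MSB = 90.937/2 = 45.4686; MSW = 577.717/23 = 25.1181
F = MSB/MSW = 1.8102
df = (2, 23)
p-value (upper-tail) = 0.18617
At α=0.1: p ≥ α → fail to reject H₀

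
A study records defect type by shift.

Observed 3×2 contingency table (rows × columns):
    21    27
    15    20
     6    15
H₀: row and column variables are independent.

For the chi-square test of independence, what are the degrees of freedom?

degrees of freedom = 2

df = (r−1)(c−1) = (3−1)·(2−1) = 2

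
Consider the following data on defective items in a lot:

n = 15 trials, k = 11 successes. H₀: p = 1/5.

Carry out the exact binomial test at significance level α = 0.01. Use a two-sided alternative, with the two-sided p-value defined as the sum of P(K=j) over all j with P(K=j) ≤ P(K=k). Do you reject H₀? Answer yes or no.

Exact binomial: n=15, k=11, p₀=1/5=0.2000
P(X=j) = C(n,j)·p₀^j·(1−p₀)^(n−j); p = Σ P(X=j) over j with P(X=j) ≤ P(X=11)
p-value (two-sided) = 0.00001
At α=0.01: p < α → reject H₀

reject H₀: yes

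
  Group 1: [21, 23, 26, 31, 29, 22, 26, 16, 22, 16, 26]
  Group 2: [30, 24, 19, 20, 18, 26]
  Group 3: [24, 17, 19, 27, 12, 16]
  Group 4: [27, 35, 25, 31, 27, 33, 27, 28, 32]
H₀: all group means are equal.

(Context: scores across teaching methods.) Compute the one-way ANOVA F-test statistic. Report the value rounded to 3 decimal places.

test statistic = 6.701

Group means [23.45, 22.83, 19.17, 29.44], grand mean 24.219
SSB = Σnᵢ(x̄ᵢ−x̄)² = 416.853; SSW = ΣΣ(x−x̄ᵢ)² = 580.616
MSB = 416.853/3 = 138.9509; MSW = 580.616/28 = 20.7363
F = MSB/MSW = 6.7009
df = (3, 28)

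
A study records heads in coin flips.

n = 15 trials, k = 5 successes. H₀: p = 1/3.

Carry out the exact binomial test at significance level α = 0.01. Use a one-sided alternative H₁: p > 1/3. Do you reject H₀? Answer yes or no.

Exact binomial: n=15, k=5, p₀=1/3=0.3333
P(X≥5) from Σ C(n,i)·p₀^i·(1−p₀)^(n−i)
p-value (one-sided, H₁ greater) = 0.59594
At α=0.01: p ≥ α → fail to reject H₀

reject H₀: no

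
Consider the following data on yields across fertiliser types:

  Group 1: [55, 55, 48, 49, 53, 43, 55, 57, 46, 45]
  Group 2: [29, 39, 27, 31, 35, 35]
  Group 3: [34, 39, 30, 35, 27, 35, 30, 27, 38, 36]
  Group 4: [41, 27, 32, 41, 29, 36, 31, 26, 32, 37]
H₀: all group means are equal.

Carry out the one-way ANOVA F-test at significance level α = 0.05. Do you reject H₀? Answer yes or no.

reject H₀: yes

Group means [50.60, 32.67, 33.10, 33.20], grand mean 37.917
SSB = Σnᵢ(x̄ᵢ−x̄)² = 2228.517; SSW = ΣΣ(x−x̄ᵢ)² = 752.233
MSB = 2228.517/3 = 742.8389; MSW = 752.233/32 = 23.5073
F = MSB/MSW = 31.6004
df = (3, 32)
p-value (upper-tail) = 0.00000
At α=0.05: p < α → reject H₀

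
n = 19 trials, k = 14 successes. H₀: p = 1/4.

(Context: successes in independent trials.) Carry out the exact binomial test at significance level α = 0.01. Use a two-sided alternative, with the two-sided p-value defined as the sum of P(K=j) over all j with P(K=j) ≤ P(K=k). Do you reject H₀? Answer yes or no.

Exact binomial: n=19, k=14, p₀=1/4=0.2500
P(X=j) = C(n,j)·p₀^j·(1−p₀)^(n−j); p = Σ P(X=j) over j with P(X=j) ≤ P(X=14)
p-value (two-sided) = 0.00001
At α=0.01: p < α → reject H₀

reject H₀: yes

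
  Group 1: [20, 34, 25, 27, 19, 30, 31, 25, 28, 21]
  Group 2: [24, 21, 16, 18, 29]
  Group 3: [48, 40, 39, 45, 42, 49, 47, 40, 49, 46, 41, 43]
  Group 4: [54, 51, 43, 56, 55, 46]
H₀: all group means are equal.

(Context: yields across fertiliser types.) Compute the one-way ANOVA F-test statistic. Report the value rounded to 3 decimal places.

test statistic = 64.791

Group means [26.00, 21.60, 44.08, 50.83], grand mean 36.424
SSB = Σnᵢ(x̄ᵢ−x̄)² = 4135.111; SSW = ΣΣ(x−x̄ᵢ)² = 616.950
MSB = 4135.111/3 = 1378.3702; MSW = 616.950/29 = 21.2741
F = MSB/MSW = 64.7909
df = (3, 29)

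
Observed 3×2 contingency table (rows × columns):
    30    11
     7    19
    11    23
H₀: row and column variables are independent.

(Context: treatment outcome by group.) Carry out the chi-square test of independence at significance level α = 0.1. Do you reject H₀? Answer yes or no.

reject H₀: yes

Row totals [41, 26, 34], col totals [48, 53], n=101
χ² = (30−19.49)²/19.49 + (11−21.51)²/21.51 + (7−12.36)²/12.36 + (19−13.64)²/13.64 + (11−16.16)²/16.16 + (23−17.84)²/17.84 = 18.3761
df = 2
p-value (upper-tail) = 0.00010
At α=0.1: p < α → reject H₀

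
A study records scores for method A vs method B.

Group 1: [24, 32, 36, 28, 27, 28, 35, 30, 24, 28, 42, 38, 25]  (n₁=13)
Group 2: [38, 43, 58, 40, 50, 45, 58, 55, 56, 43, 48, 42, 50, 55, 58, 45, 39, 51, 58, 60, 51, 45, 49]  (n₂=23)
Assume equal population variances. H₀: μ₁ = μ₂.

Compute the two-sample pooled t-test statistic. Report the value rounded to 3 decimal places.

test statistic = -8.395

x̄₁=30.538, s₁=5.681, n₁=13
x̄₂=49.435, s₂=6.888, n₂=23
s_p² = [12·5.681² + 22·6.888²]/34 = 42.0848
SE = √(s_p²·(1/13+1/23)) = 2.2510
t = (30.538−49.435)/2.2510 = -8.3946
df = 34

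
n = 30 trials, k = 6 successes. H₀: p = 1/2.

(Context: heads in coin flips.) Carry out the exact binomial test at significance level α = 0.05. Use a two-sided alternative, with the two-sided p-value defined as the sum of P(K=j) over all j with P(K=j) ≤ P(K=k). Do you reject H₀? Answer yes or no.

Exact binomial: n=30, k=6, p₀=1/2=0.5000
P(X=j) = C(n,j)·p₀^j·(1−p₀)^(n−j); p = Σ P(X=j) over j with P(X=j) ≤ P(X=6)
p-value (two-sided) = 0.00143
At α=0.05: p < α → reject H₀

reject H₀: yes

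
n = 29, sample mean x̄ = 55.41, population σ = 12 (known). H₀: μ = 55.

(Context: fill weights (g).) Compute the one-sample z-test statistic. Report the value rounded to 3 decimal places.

SE = σ/√n = 12/√29 = 2.2283
z = (x̄−μ₀)/SE = (55.41−55)/2.2283 = 0.1840

test statistic = 0.184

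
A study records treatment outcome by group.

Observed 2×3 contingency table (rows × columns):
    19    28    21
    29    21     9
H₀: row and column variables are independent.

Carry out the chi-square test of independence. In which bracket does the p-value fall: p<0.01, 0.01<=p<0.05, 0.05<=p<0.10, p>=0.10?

p-value bracket: 0.01<=p<0.05

Row totals [68, 59], col totals [48, 49, 30], n=127
χ² = (19−25.70)²/25.70 + (28−26.24)²/26.24 + (21−16.06)²/16.06 + (29−22.30)²/22.30 + (21−22.76)²/22.76 + (9−13.94)²/13.94 = 7.2821
df = 2
p-value (upper-tail) = 0.02622
→ bracket: 0.01<=p<0.05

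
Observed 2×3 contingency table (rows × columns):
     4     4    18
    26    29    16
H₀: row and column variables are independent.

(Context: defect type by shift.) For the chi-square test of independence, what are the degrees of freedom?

degrees of freedom = 2

df = (r−1)(c−1) = (2−1)·(3−1) = 2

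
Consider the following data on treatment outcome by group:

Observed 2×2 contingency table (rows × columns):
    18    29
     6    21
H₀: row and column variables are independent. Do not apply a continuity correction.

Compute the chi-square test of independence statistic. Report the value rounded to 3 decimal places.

test statistic = 2.022

Row totals [47, 27], col totals [24, 50], n=74
χ² = (18−15.24)²/15.24 + (29−31.76)²/31.76 + (6−8.76)²/8.76 + (21−18.24)²/18.24 = 2.0223
df = 1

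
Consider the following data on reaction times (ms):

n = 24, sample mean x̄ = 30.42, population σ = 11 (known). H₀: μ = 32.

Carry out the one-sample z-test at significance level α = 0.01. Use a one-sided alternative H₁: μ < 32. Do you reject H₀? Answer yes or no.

reject H₀: no

SE = σ/√n = 11/√24 = 2.2454
z = (x̄−μ₀)/SE = (30.42−32)/2.2454 = -0.7037
p-value (one-sided, H₁ less) = 0.24082
At α=0.01: p ≥ α → fail to reject H₀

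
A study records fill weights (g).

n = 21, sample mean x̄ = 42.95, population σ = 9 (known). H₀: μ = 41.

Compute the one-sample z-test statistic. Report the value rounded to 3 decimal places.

test statistic = 0.993

SE = σ/√n = 9/√21 = 1.9640
z = (x̄−μ₀)/SE = (42.95−41)/1.9640 = 0.9929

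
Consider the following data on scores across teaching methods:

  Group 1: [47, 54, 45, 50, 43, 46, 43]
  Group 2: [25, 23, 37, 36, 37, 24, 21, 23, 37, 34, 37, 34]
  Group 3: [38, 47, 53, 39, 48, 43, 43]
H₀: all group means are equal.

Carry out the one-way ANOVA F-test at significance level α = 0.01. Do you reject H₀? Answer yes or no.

Group means [46.86, 30.67, 44.43], grand mean 38.731
SSB = Σnᵢ(x̄ᵢ−x̄)² = 1469.877; SSW = ΣΣ(x−x̄ᵢ)² = 761.238
MSB = 1469.877/2 = 734.9386; MSW = 761.238/23 = 33.0973
F = MSB/MSW = 22.2054
df = (2, 23)
p-value (upper-tail) = 0.00000
At α=0.01: p < α → reject H₀

reject H₀: yes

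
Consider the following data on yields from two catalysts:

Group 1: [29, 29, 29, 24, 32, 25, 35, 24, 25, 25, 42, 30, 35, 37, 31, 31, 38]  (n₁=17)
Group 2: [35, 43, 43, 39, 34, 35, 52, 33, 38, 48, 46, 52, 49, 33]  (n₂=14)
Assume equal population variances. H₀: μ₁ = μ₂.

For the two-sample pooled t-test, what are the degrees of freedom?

degrees of freedom = 29

df = n₁ + n₂ − 2 = 17 + 14 − 2 = 29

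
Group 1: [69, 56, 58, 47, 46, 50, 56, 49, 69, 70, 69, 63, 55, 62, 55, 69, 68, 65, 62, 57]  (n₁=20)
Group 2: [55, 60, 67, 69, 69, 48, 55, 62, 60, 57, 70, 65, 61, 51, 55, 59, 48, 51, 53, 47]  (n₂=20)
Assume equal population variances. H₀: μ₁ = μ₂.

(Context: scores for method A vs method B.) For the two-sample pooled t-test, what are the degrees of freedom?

df = n₁ + n₂ − 2 = 20 + 20 − 2 = 38

degrees of freedom = 38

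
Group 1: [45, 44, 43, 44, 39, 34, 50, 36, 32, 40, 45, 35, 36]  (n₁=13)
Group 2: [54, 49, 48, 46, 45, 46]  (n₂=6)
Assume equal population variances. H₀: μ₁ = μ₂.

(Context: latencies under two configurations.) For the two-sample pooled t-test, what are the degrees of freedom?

df = n₁ + n₂ − 2 = 13 + 6 − 2 = 17

degrees of freedom = 17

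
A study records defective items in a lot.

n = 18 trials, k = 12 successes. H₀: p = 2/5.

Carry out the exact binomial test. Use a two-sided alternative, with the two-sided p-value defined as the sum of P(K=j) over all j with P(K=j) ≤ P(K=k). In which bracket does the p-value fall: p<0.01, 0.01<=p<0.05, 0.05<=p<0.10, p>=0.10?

p-value bracket: 0.01<=p<0.05

Exact binomial: n=18, k=12, p₀=2/5=0.4000
P(X=j) = C(n,j)·p₀^j·(1−p₀)^(n−j); p = Σ P(X=j) over j with P(X=j) ≤ P(X=12)
p-value (two-sided) = 0.02851
→ bracket: 0.01<=p<0.05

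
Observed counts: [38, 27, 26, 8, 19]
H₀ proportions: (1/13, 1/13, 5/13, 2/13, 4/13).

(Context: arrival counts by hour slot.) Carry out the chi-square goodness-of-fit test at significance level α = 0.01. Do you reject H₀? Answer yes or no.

reject H₀: yes

n = 118; E_i = n·p_i = [9.08, 9.08, 45.38, 18.15, 36.31]
χ² = (38−9.08)²/9.08 + (27−9.08)²/9.08 + (26−45.38)²/45.38 + (8−18.15)²/18.15 + (19−36.31)²/36.31 = 149.7614
df = 4
p-value (upper-tail) = 0.00000
At α=0.01: p < α → reject H₀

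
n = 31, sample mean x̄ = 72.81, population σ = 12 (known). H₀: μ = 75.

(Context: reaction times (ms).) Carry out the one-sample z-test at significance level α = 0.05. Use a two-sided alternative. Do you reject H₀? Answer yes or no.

reject H₀: no

SE = σ/√n = 12/√31 = 2.1553
z = (x̄−μ₀)/SE = (72.81−75)/2.1553 = -1.0161
p-value (two-sided) = 0.30957
At α=0.05: p ≥ α → fail to reject H₀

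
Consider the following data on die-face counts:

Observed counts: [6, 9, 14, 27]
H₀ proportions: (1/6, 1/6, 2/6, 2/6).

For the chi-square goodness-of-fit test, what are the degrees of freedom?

degrees of freedom = 3

df = k − 1 = 4 − 1 = 3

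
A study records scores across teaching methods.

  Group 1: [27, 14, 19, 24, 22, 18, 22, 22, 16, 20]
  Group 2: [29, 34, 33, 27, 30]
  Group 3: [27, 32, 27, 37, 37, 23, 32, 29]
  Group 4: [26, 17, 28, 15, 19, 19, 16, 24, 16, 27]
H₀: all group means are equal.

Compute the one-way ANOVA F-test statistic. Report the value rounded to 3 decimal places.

test statistic = 13.440

Group means [20.40, 30.60, 30.50, 20.70], grand mean 24.485
SSB = Σnᵢ(x̄ᵢ−x̄)² = 786.542; SSW = ΣΣ(x−x̄ᵢ)² = 565.700
MSB = 786.542/3 = 262.1808; MSW = 565.700/29 = 19.5069
F = MSB/MSW = 13.4404
df = (3, 29)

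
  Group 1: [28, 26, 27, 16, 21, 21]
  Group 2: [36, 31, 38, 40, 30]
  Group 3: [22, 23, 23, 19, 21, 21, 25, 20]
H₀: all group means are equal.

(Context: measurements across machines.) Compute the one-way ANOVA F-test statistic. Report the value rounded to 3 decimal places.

Group means [23.17, 35.00, 21.75], grand mean 25.684
SSB = Σnᵢ(x̄ᵢ−x̄)² = 595.772; SSW = ΣΣ(x−x̄ᵢ)² = 208.333
MSB = 595.772/2 = 297.8860; MSW = 208.333/16 = 13.0208
F = MSB/MSW = 22.8776
df = (2, 16)

test statistic = 22.878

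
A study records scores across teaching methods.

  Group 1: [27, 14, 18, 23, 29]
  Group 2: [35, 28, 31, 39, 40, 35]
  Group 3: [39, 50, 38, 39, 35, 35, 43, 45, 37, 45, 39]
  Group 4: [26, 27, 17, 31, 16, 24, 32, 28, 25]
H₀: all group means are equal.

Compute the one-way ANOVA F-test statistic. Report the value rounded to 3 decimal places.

Group means [22.20, 34.67, 40.45, 25.11], grand mean 31.935
SSB = Σnᵢ(x̄ᵢ−x̄)² = 1736.121; SSW = ΣΣ(x−x̄ᵢ)² = 727.749
MSB = 1736.121/3 = 578.7072; MSW = 727.749/27 = 26.9537
F = MSB/MSW = 21.4704
df = (3, 27)

test statistic = 21.470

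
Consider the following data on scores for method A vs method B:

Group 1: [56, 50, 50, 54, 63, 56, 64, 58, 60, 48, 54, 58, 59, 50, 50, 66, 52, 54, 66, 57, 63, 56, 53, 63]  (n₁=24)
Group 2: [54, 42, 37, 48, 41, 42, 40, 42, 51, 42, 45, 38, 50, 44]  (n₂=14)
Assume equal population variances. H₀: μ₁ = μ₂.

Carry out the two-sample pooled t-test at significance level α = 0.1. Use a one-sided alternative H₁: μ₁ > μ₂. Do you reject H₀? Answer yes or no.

x̄₁=56.667, s₁=5.435, n₁=24
x̄₂=44.000, s₂=5.023, n₂=14
s_p² = [23·5.435² + 13·5.023²]/36 = 27.9815
SE = √(s_p²·(1/24+1/14)) = 1.7789
t = (56.667−44.000)/1.7789 = 7.1204
df = 36
p-value (one-sided, H₁ greater) = 0.00000
At α=0.1: p < α → reject H₀

reject H₀: yes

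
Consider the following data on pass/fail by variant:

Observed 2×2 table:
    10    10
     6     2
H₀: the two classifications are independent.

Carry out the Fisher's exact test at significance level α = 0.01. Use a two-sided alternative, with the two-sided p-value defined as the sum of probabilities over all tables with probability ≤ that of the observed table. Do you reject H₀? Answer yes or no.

reject H₀: no

Margins: r₁=20, r₂=8, c₁=16, c₂=12, n=28
p_obs = C(20,10)·C(8,6)/C(28,16); sum pmf over tables with pmf ≤ p_obs
p-value (two-sided) = 0.40097
At α=0.01: p ≥ α → fail to reject H₀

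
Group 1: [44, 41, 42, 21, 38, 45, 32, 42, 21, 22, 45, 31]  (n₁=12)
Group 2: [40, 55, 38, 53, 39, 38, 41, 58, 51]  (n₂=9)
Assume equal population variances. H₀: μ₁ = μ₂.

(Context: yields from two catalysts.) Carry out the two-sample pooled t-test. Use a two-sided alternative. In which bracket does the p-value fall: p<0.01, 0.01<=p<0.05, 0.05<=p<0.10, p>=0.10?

p-value bracket: 0.01<=p<0.05

x̄₁=35.333, s₁=9.576, n₁=12
x̄₂=45.889, s₂=8.192, n₂=9
s_p² = [11·9.576² + 8·8.192²]/19 = 81.3450
SE = √(s_p²·(1/12+1/9)) = 3.9771
t = (35.333−45.889)/3.9771 = -2.6541
df = 19
p-value (two-sided) = 0.01566
→ bracket: 0.01<=p<0.05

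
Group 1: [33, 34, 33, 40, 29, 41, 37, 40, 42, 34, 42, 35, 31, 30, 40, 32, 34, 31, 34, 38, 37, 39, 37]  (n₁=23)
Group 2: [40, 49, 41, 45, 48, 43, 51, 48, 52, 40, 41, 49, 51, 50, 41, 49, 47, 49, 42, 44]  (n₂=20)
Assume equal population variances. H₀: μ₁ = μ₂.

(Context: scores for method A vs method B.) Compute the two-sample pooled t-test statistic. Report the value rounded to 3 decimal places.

x̄₁=35.783, s₁=3.965, n₁=23
x̄₂=46.000, s₂=4.129, n₂=20
s_p² = [22·3.965² + 19·4.129²]/41 = 16.3393
SE = √(s_p²·(1/23+1/20)) = 1.2359
t = (35.783−46.000)/1.2359 = -8.2674
df = 41

test statistic = -8.267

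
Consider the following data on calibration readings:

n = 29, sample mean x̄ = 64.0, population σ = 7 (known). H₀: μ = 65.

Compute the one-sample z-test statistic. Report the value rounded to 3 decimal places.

test statistic = -0.769

SE = σ/√n = 7/√29 = 1.2999
z = (x̄−μ₀)/SE = (64.0−65)/1.2999 = -0.7693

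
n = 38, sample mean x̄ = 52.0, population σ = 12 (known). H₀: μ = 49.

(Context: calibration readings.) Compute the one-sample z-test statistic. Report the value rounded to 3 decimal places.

test statistic = 1.541

SE = σ/√n = 12/√38 = 1.9467
z = (x̄−μ₀)/SE = (52.0−49)/1.9467 = 1.5411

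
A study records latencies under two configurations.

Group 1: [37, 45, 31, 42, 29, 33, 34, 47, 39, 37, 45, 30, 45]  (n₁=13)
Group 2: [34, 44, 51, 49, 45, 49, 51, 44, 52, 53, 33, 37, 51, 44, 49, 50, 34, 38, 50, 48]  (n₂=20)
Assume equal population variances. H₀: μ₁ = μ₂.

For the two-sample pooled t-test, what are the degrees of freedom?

degrees of freedom = 31

df = n₁ + n₂ − 2 = 13 + 20 − 2 = 31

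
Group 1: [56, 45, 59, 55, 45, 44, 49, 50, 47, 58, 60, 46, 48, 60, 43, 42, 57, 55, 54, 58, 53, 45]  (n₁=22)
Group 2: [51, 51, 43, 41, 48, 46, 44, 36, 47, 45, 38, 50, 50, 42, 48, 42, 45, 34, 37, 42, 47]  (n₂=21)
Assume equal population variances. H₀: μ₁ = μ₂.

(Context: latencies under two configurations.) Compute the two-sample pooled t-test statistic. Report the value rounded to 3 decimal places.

test statistic = 4.207

x̄₁=51.318, s₁=6.113, n₁=22
x̄₂=44.143, s₂=4.983, n₂=21
s_p² = [21·6.113² + 20·4.983²]/41 = 31.2523
SE = √(s_p²·(1/22+1/21)) = 1.7055
t = (51.318−44.143)/1.7055 = 4.2071
df = 41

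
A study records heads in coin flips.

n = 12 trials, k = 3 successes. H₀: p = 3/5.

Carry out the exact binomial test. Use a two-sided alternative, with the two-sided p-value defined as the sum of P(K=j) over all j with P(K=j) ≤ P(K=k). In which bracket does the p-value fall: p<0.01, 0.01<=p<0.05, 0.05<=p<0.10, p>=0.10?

p-value bracket: 0.01<=p<0.05

Exact binomial: n=12, k=3, p₀=3/5=0.6000
P(X=j) = C(n,j)·p₀^j·(1−p₀)^(n−j); p = Σ P(X=j) over j with P(X=j) ≤ P(X=3)
p-value (two-sided) = 0.01744
→ bracket: 0.01<=p<0.05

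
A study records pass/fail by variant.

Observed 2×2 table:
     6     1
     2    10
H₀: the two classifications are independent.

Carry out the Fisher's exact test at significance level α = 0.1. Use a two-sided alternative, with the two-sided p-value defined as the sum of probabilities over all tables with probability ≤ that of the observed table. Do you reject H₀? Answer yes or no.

Margins: r₁=7, r₂=12, c₁=8, c₂=11, n=19
p_obs = C(7,6)·C(12,2)/C(19,8); sum pmf over tables with pmf ≤ p_obs
p-value (two-sided) = 0.00627
At α=0.1: p < α → reject H₀

reject H₀: yes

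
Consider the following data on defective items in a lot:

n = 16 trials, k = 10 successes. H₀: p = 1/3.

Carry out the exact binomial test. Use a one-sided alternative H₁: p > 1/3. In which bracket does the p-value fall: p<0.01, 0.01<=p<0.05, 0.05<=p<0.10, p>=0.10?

Exact binomial: n=16, k=10, p₀=1/3=0.3333
P(X≥10) from Σ C(n,i)·p₀^i·(1−p₀)^(n−i)
p-value (one-sided, H₁ greater) = 0.01595
→ bracket: 0.01<=p<0.05

p-value bracket: 0.01<=p<0.05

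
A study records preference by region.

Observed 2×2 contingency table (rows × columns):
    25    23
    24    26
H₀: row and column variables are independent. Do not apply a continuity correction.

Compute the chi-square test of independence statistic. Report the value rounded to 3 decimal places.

Row totals [48, 50], col totals [49, 49], n=98
χ² = (25−24.00)²/24.00 + (23−24.00)²/24.00 + (24−25.00)²/25.00 + (26−25.00)²/25.00 = 0.1633
df = 1

test statistic = 0.163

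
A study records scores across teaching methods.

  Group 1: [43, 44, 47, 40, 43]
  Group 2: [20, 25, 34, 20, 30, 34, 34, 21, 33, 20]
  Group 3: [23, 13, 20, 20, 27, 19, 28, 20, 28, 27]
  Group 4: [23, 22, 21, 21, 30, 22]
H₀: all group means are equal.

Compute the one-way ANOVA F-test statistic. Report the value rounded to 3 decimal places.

Group means [43.40, 27.10, 22.50, 23.17], grand mean 27.484
SSB = Σnᵢ(x̄ᵢ−x̄)² = 1628.309; SSW = ΣΣ(x−x̄ᵢ)² = 685.433
MSB = 1628.309/3 = 542.7695; MSW = 685.433/27 = 25.3864
F = MSB/MSW = 21.3803
df = (3, 27)

test statistic = 21.380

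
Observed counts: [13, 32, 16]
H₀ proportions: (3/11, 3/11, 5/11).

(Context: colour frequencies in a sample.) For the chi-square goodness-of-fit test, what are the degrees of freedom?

df = k − 1 = 3 − 1 = 2

degrees of freedom = 2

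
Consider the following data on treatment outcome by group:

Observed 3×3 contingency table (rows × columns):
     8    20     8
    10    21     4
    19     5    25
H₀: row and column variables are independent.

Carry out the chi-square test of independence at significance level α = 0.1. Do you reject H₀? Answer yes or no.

Row totals [36, 35, 49], col totals [37, 46, 37], n=120
χ² = (8−11.10)²/11.10 + (20−13.80)²/13.80 + (8−11.10)²/11.10 + (10−10.79)²/10.79 + (21−13.42)²/13.42 + (4−10.79)²/10.79 + (19−15.11)²/15.11 + (5−18.78)²/18.78 + (25−15.11)²/15.11 = 30.7286
df = 4
p-value (upper-tail) = 0.00000
At α=0.1: p < α → reject H₀

reject H₀: yes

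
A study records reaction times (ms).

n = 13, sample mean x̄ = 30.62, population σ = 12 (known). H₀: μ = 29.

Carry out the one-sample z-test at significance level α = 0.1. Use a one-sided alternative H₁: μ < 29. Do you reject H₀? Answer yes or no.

reject H₀: no

SE = σ/√n = 12/√13 = 3.3282
z = (x̄−μ₀)/SE = (30.62−29)/3.3282 = 0.4867
p-value (one-sided, H₁ less) = 0.68678
At α=0.1: p ≥ α → fail to reject H₀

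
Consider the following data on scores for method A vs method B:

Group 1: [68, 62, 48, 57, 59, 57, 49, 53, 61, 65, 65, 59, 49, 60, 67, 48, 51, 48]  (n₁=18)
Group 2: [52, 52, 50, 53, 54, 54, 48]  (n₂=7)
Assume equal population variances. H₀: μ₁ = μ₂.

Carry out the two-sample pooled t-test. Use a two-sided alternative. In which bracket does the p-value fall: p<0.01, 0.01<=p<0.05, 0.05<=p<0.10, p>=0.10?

x̄₁=57.000, s₁=6.987, n₁=18
x̄₂=51.857, s₂=2.193, n₂=7
s_p² = [17·6.987² + 6·2.193²]/23 = 37.3416
SE = √(s_p²·(1/18+1/7)) = 2.7220
t = (57.000−51.857)/2.7220 = 1.8894
df = 23
p-value (two-sided) = 0.07151
→ bracket: 0.05<=p<0.10

p-value bracket: 0.05<=p<0.10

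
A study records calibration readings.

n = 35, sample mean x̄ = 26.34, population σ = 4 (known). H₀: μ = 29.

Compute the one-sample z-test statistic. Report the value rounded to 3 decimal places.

test statistic = -3.934

SE = σ/√n = 4/√35 = 0.6761
z = (x̄−μ₀)/SE = (26.34−29)/0.6761 = -3.9342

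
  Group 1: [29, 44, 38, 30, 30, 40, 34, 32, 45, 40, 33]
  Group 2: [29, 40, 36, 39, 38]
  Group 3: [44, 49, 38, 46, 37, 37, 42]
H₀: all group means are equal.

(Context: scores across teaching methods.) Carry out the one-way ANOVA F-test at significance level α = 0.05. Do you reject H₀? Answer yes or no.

reject H₀: no

Group means [35.91, 36.40, 41.86], grand mean 37.826
SSB = Σnᵢ(x̄ᵢ−x̄)² = 164.338; SSW = ΣΣ(x−x̄ᵢ)² = 542.966
MSB = 164.338/2 = 82.1691; MSW = 542.966/20 = 27.1483
F = MSB/MSW = 3.0267
df = (2, 20)
p-value (upper-tail) = 0.07107
At α=0.05: p ≥ α → fail to reject H₀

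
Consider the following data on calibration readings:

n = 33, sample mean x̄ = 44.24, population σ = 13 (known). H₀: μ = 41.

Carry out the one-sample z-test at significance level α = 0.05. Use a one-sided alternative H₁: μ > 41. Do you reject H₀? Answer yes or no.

reject H₀: no

SE = σ/√n = 13/√33 = 2.2630
z = (x̄−μ₀)/SE = (44.24−41)/2.2630 = 1.4317
p-value (one-sided, H₁ greater) = 0.07611
At α=0.05: p ≥ α → fail to reject H₀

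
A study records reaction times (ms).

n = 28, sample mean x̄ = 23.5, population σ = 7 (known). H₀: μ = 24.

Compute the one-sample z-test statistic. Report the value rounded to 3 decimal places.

SE = σ/√n = 7/√28 = 1.3229
z = (x̄−μ₀)/SE = (23.5−24)/1.3229 = -0.3780

test statistic = -0.378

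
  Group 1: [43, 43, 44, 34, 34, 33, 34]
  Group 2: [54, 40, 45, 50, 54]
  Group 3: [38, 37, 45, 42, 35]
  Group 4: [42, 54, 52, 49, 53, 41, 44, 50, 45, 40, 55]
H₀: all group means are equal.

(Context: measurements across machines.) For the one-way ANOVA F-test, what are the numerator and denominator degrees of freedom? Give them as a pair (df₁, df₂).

k = 4 groups, N = 28 total
df = (k−1, N−k) = (4−1, 28−4) = (3, 24)

degrees of freedom = [3, 24]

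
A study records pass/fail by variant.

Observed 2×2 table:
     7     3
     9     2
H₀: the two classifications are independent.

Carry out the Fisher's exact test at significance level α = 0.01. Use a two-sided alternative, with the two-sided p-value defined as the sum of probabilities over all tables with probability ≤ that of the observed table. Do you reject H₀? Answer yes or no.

Margins: r₁=10, r₂=11, c₁=16, c₂=5, n=21
p_obs = C(10,7)·C(11,9)/C(21,16); sum pmf over tables with pmf ≤ p_obs
p-value (two-sided) = 0.63512
At α=0.01: p ≥ α → fail to reject H₀

reject H₀: no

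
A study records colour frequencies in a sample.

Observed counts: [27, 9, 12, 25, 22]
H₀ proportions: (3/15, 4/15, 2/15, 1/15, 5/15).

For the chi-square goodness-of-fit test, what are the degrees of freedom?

degrees of freedom = 4

df = k − 1 = 5 − 1 = 4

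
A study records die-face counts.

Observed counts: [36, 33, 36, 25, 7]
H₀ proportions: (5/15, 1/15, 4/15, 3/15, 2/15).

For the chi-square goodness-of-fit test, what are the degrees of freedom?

df = k − 1 = 5 − 1 = 4

degrees of freedom = 4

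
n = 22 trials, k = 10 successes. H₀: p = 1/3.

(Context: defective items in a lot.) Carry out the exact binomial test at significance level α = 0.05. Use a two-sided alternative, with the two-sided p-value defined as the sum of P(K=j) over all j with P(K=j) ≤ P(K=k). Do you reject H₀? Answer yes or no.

Exact binomial: n=22, k=10, p₀=1/3=0.3333
P(X=j) = C(n,j)·p₀^j·(1−p₀)^(n−j); p = Σ P(X=j) over j with P(X=j) ≤ P(X=10)
p-value (two-sided) = 0.25930
At α=0.05: p ≥ α → fail to reject H₀

reject H₀: no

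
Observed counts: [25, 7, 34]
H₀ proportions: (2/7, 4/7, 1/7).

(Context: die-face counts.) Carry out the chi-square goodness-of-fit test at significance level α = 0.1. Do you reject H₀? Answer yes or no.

reject H₀: yes

n = 66; E_i = n·p_i = [18.86, 37.71, 9.43]
χ² = (25−18.86)²/18.86 + (7−37.71)²/37.71 + (34−9.43)²/9.43 = 91.0492
df = 2
p-value (upper-tail) = 0.00000
At α=0.1: p < α → reject H₀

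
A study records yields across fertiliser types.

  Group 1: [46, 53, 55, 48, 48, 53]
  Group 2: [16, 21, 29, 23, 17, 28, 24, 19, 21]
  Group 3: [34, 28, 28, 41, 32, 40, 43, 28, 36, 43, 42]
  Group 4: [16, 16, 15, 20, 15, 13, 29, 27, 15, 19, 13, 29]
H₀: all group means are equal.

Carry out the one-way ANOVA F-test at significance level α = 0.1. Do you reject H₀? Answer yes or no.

reject H₀: yes

Group means [50.50, 22.00, 35.91, 18.92], grand mean 29.553
SSB = Σnᵢ(x̄ᵢ−x̄)² = 4948.069; SSW = ΣΣ(x−x̄ᵢ)² = 1017.326
MSB = 4948.069/3 = 1649.3563; MSW = 1017.326/34 = 29.9213
F = MSB/MSW = 55.1231
df = (3, 34)
p-value (upper-tail) = 0.00000
At α=0.1: p < α → reject H₀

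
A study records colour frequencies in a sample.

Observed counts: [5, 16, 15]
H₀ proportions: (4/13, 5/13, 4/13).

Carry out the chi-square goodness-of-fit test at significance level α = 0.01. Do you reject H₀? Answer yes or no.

n = 36; E_i = n·p_i = [11.08, 13.85, 11.08]
χ² = (5−11.08)²/11.08 + (16−13.85)²/13.85 + (15−11.08)²/11.08 = 5.0583
df = 2
p-value (upper-tail) = 0.07973
At α=0.01: p ≥ α → fail to reject H₀

reject H₀: no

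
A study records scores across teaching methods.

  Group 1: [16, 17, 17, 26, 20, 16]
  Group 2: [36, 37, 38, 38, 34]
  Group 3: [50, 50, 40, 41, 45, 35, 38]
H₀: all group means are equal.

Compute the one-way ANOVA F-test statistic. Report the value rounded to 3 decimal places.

Group means [18.67, 36.60, 42.71], grand mean 33.000
SSB = Σnᵢ(x̄ᵢ−x̄)² = 1958.038; SSW = ΣΣ(x−x̄ᵢ)² = 289.962
MSB = 1958.038/2 = 979.0190; MSW = 289.962/15 = 19.3308
F = MSB/MSW = 50.6456
df = (2, 15)

test statistic = 50.646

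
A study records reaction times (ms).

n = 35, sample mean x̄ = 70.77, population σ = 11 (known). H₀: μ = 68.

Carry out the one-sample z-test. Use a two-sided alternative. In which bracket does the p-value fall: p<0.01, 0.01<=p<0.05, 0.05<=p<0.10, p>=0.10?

SE = σ/√n = 11/√35 = 1.8593
z = (x̄−μ₀)/SE = (70.77−68)/1.8593 = 1.4898
p-value (two-sided) = 0.13628
→ bracket: p>=0.10

p-value bracket: p>=0.10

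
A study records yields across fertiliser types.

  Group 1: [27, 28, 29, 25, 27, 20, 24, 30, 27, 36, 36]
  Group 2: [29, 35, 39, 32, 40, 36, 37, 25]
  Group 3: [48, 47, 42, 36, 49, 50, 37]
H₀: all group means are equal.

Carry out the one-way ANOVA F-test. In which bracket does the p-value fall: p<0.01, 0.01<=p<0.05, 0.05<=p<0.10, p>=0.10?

Group means [28.09, 34.12, 44.14], grand mean 34.269
SSB = Σnᵢ(x̄ᵢ−x̄)² = 1102.474; SSW = ΣΣ(x−x̄ᵢ)² = 612.641
MSB = 1102.474/2 = 551.2371; MSW = 612.641/23 = 26.6366
F = MSB/MSW = 20.6947
df = (2, 23)
p-value (upper-tail) = 0.00001
→ bracket: p<0.01

p-value bracket: p<0.01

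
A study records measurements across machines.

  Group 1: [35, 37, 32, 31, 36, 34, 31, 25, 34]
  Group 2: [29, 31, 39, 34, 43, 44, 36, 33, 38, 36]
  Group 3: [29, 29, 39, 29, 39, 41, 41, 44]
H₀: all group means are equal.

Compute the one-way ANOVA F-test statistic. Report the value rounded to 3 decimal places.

test statistic = 1.534

Group means [32.78, 36.30, 36.38], grand mean 35.148
SSB = Σnᵢ(x̄ᵢ−x̄)² = 75.877; SSW = ΣΣ(x−x̄ᵢ)² = 593.531
MSB = 75.877/2 = 37.9384; MSW = 593.531/24 = 24.7304
F = MSB/MSW = 1.5341
df = (2, 24)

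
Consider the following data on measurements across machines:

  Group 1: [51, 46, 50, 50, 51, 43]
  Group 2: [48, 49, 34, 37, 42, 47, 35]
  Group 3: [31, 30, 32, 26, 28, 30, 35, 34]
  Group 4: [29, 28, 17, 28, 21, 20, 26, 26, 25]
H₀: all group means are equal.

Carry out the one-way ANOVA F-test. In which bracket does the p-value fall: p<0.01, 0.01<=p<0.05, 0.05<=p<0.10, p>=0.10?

Group means [48.50, 41.71, 30.75, 24.44], grand mean 34.967
SSB = Σnᵢ(x̄ᵢ−x̄)² = 2556.316; SSW = ΣΣ(x−x̄ᵢ)² = 500.651
MSB = 2556.316/3 = 852.1053; MSW = 500.651/26 = 19.2558
F = MSB/MSW = 44.2519
df = (3, 26)
p-value (upper-tail) = 0.00000
→ bracket: p<0.01

p-value bracket: p<0.01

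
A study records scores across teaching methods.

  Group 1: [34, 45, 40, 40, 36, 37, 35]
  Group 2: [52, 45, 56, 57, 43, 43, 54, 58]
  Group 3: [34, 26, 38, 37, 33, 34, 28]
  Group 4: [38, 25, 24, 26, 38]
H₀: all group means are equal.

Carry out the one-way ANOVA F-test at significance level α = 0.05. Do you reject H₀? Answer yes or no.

Group means [38.14, 51.00, 32.86, 30.20], grand mean 39.111
SSB = Σnᵢ(x̄ᵢ−x̄)² = 1808.152; SSW = ΣΣ(x−x̄ᵢ)² = 692.514
MSB = 1808.152/3 = 602.7175; MSW = 692.514/23 = 30.1093
F = MSB/MSW = 20.0176
df = (3, 23)
p-value (upper-tail) = 0.00000
At α=0.05: p < α → reject H₀

reject H₀: yes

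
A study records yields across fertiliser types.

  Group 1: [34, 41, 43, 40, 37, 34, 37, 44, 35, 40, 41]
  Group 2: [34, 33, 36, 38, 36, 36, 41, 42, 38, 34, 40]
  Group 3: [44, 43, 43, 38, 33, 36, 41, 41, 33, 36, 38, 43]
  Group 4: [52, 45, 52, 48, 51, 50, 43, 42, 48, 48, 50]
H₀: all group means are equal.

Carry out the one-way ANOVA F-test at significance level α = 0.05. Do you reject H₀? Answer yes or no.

Group means [38.73, 37.09, 39.08, 48.09], grand mean 40.711
SSB = Σnᵢ(x̄ᵢ−x̄)² = 818.328; SSW = ΣΣ(x−x̄ᵢ)² = 504.917
MSB = 818.328/3 = 272.7759; MSW = 504.917/41 = 12.3150
F = MSB/MSW = 22.1498
df = (3, 41)
p-value (upper-tail) = 0.00000
At α=0.05: p < α → reject H₀

reject H₀: yes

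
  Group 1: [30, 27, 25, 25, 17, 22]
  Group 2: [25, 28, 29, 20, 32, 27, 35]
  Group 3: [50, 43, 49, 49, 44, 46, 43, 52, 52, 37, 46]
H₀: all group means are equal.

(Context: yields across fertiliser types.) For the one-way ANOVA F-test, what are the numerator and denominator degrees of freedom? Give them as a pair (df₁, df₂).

k = 3 groups, N = 24 total
df = (k−1, N−k) = (3−1, 24−3) = (2, 21)

degrees of freedom = [2, 21]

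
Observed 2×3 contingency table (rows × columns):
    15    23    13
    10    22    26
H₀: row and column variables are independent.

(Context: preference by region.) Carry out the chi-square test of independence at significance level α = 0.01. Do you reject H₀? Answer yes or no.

reject H₀: no

Row totals [51, 58], col totals [25, 45, 39], n=109
χ² = (15−11.70)²/11.70 + (23−21.06)²/21.06 + (13−18.25)²/18.25 + (10−13.30)²/13.30 + (22−23.94)²/23.94 + (26−20.75)²/20.75 = 4.9263
df = 2
p-value (upper-tail) = 0.08516
At α=0.01: p ≥ α → fail to reject H₀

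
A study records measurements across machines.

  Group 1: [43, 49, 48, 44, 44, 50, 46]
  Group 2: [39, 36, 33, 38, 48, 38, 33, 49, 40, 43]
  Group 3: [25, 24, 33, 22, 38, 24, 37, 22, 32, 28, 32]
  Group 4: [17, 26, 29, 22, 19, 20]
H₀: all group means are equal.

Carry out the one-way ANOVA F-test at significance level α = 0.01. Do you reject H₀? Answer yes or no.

reject H₀: yes

Group means [46.29, 39.70, 28.82, 22.17], grand mean 34.441
SSB = Σnᵢ(x̄ᵢ−x̄)² = 2510.384; SSW = ΣΣ(x−x̄ᵢ)² = 767.998
MSB = 2510.384/3 = 836.7947; MSW = 767.998/30 = 25.5999
F = MSB/MSW = 32.6874
df = (3, 30)
p-value (upper-tail) = 0.00000
At α=0.01: p < α → reject H₀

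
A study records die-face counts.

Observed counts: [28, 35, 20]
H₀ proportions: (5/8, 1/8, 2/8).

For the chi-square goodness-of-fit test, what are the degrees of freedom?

degrees of freedom = 2

df = k − 1 = 3 − 1 = 2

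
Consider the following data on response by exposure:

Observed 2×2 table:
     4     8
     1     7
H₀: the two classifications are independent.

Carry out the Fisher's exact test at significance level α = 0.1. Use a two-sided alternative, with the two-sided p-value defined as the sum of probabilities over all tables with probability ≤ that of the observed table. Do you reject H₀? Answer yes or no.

reject H₀: no

Margins: r₁=12, r₂=8, c₁=5, c₂=15, n=20
p_obs = C(12,4)·C(8,1)/C(20,5); sum pmf over tables with pmf ≤ p_obs
p-value (two-sided) = 0.60268
At α=0.1: p ≥ α → fail to reject H₀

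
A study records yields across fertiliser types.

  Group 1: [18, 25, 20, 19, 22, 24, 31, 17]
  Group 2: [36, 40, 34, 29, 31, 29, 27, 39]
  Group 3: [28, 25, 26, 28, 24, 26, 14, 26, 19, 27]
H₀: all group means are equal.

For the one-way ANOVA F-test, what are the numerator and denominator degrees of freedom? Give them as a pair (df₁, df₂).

k = 3 groups, N = 26 total
df = (k−1, N−k) = (3−1, 26−3) = (2, 23)

degrees of freedom = [2, 23]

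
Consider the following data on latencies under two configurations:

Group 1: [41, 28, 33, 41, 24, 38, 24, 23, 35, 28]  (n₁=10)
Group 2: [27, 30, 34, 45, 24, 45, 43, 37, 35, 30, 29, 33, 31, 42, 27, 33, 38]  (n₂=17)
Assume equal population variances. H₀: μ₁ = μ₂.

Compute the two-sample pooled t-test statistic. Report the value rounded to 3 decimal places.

x̄₁=31.500, s₁=7.044, n₁=10
x̄₂=34.294, s₂=6.507, n₂=17
s_p² = [9·7.044² + 16·6.507²]/25 = 44.9612
SE = √(s_p²·(1/10+1/17)) = 2.6722
t = (31.500−34.294)/2.6722 = -1.0456
df = 25

test statistic = -1.046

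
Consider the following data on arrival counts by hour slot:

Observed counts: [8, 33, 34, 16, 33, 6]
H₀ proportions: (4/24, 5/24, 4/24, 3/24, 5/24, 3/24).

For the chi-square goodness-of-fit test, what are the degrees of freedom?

df = k − 1 = 6 − 1 = 5

degrees of freedom = 5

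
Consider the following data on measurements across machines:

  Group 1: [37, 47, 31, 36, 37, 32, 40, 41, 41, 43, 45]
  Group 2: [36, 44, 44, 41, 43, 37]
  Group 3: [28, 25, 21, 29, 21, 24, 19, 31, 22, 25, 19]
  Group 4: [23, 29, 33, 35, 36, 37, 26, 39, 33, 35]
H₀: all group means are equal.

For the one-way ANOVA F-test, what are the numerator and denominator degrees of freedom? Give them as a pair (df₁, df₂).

degrees of freedom = [3, 34]

k = 4 groups, N = 38 total
df = (k−1, N−k) = (4−1, 38−4) = (3, 34)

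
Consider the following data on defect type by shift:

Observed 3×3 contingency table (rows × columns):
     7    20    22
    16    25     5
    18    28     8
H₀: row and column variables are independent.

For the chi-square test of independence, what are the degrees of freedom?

df = (r−1)(c−1) = (3−1)·(3−1) = 4

degrees of freedom = 4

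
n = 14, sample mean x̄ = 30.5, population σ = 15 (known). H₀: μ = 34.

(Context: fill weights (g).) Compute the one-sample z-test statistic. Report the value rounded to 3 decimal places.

SE = σ/√n = 15/√14 = 4.0089
z = (x̄−μ₀)/SE = (30.5−34)/4.0089 = -0.8731

test statistic = -0.873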